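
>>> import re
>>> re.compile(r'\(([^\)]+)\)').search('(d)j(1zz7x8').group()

The match spans [0:3] → '(d)'.

'(d)'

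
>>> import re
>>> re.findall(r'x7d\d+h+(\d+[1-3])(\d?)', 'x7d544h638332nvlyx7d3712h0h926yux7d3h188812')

The pattern matches the literal 'x7d', then one or more of a digit, then one or more of a literal 'h'; then one or more of a digit, then a character in [1-3] (captured); then optionally a digit (captured).
Multiple groups make `findall` return tuples — one 2-tuple for each match.

[('638332', ''), ('188812', '')]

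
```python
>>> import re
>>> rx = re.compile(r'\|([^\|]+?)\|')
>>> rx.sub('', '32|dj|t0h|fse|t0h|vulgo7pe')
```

'32t0ht0h|vulgo7pe'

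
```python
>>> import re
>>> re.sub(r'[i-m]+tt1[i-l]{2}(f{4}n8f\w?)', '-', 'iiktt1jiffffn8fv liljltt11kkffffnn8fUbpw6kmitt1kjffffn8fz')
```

'- liljltt11kkffffnn8fUbpw6-'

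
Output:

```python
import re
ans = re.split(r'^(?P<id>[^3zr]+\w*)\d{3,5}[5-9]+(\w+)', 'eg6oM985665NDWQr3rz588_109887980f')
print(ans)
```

['', 'eg6oM985665NDWQr3rz588_1098', '0f', '']

The pattern matches anchored at the start of the string; then one or more of any character except [3zr], then zero or more of a word character (captured as 'id'); then 3 to 5 of a digit, then one or more of a character in [5-9]; then one or more of a word character (captured).
Matches to split on: at [0:33] → 'eg6oM985665NDWQr3rz588_109887980f'.
With a capturing group present, the delimiter's captured portion is kept in the result list.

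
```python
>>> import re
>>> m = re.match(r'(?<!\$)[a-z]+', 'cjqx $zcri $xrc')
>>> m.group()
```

`(?!…)`/`(?<!…)` only lets a position through if the neighbouring text does NOT match; no characters are consumed.
`re.match` only tries the pattern at the start of the string.
The match spans [0:4] → 'cjqx'.

'cjqx'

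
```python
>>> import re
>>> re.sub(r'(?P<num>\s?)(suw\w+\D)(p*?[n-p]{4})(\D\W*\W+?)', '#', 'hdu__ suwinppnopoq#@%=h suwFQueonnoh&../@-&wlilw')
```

'hdu__#h#wlilw'

The pattern matches optionally whitespace (captured as 'num'); then the literal 'suw', then one or more of a word character, then a non-digit (captured); then zero or more of a literal 'p' (lazy), then exactly 4 of a character in [n-p] (captured); then a non-digit, then zero or more of a non-word character, then one or more of a non-word character (lazy) (captured).
`sub` substitutes '#' at each match site.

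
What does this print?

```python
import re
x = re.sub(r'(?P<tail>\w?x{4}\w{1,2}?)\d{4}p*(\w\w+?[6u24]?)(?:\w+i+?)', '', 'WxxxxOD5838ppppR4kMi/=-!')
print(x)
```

Pattern: optionally a word character, then exactly 4 of a literal 'x', then 1 to 2 of a word character (lazy) (captured as 'tail'); then exactly 4 of a digit, then zero or more of a literal 'p'; then a word character, then one or more of a word character (lazy), then optionally one of [6u24] (captured); then one or more of a word character, then one or more of the literal 'i' (lazy) (non-capturing group).
Matches: at [0:20] → 'WxxxxOD5838ppppR4kMi'.
`sub` substitutes '' at each match site.

/=-!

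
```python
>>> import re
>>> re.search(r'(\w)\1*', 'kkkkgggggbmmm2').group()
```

'kkkk'

`\1` has to match the exact text group 1 already captured.
The match spans [0:4] → 'kkkk'.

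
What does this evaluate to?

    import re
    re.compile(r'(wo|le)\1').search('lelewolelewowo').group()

'lele'

The backreference `\1` re-matches whatever the first group consumed, character for character.
`re.search` scans for the first position where the pattern succeeds.
The match spans [0:4] → 'lele'.
Captured: group 1 = 'le'.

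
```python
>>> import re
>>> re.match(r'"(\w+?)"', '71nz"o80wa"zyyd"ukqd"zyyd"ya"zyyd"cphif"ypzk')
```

None

`match` is anchored at position 0; if the pattern doesn't fit there, it returns None.
Here position 0 doesn't satisfy it, so the call returns None.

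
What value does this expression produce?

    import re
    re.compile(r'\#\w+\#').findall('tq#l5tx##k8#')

Walking the string: at [2:8] → '#l5tx#'; at [8:12] → '#k8#'.
`findall` yields the raw match text (2 of them) because the pattern has no groups.

['#l5tx#', '#k8#']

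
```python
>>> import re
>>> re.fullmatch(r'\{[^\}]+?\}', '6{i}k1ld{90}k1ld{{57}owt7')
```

`re.fullmatch` requires the pattern to consume the entire string.
Here there's no way to consume every character, so the call returns None.

None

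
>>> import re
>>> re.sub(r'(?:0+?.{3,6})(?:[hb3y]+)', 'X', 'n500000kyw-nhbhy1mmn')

This matches one or more of the literal '0' (lazy), then 3 to 6 of any character (non-capturing group); then one or more of one of [hb3y] (non-capturing group).
Matches: at [2:9] → '00000ky'.
Every occurrence is swapped for 'X'.

'n5Xw-nhbhy1mmn'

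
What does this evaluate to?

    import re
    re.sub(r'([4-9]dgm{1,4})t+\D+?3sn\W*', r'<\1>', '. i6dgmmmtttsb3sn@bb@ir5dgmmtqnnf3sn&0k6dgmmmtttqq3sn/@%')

This matches a character in [4-9], then the literal 'dg', then 1 to 4 of a literal 'm' (captured); then one or more of a literal 't', then one or more of a non-digit (lazy); then the literal '3sn', then zero or more of a non-word character.
Matches: at [3:18] → '6dgmmmtttsb3sn@'; at [23:37] → '5dgmmtqnnf3sn&'; at [39:56] → '6dgmmmtttqq3sn/@%'.
`\1` in the replacement pulls in group 1's text for each match.

'. i<6dgmmm>bb@ir<5dgmm>0k<6dgmmm>'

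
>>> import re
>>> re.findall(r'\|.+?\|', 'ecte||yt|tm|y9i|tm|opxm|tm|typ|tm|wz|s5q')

['||yt|', '|y9i|', '|opxm|', '|typ|', '|wz|']

The `?` after the quantifier makes it lazy — it takes as little as possible before letting the rest of the pattern try.
No capturing groups, so `findall` returns the 5 full match strings.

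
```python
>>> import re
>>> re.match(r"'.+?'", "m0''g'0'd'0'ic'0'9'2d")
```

`match` is anchored at position 0; if the pattern doesn't fit there, it returns None.
Here the string doesn't start with a match, so the call returns None.

None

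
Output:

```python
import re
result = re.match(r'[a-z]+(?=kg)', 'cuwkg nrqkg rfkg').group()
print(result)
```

cuw

The `(?=…)`/`(?<=…)` assertion just peeks at neighbouring text; it doesn't advance the match position.
`match` is anchored at position 0; if the pattern doesn't fit there, it returns None.
The match spans [0:3] → 'cuw'.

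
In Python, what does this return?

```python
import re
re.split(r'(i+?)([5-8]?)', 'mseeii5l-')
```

['msee', 'i', '', '', 'i', '5', 'l-']

Because the quantifier is non-greedy, it stops expanding at the earliest point where the rest of the pattern can succeed.
With a capturing group present, the delimiter's captured portion is kept in the result list.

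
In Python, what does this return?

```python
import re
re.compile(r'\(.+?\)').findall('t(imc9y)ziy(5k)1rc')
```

A `+?`/`*?`/`{m,n}?` starts at its minimum and grows only as far as needed for what follows to match.
No capturing groups, so `findall` returns the 2 full match strings.

['(imc9y)', '(5k)']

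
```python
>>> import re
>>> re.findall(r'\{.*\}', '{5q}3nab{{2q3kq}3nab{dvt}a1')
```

Matches: at [0:25] → '{5q}3nab{{2q3kq}3nab{dvt}'.
`findall` yields the raw match text (1 of them) because the pattern has no groups.

['{5q}3nab{{2q3kq}3nab{dvt}']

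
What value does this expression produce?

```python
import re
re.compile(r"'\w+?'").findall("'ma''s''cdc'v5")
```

["'ma'", "'s'", "'cdc'"]

Scanning left to right: at [0:4] → "'ma'"; at [4:7] → "'s'"; at [7:12] → "'cdc'".
No capturing groups, so `findall` returns the 3 full match strings.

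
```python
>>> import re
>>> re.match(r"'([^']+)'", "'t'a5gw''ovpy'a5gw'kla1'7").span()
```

`match` is anchored at position 0; if the pattern doesn't fit there, it returns None.
The match spans [0:3] → "'t'".
Captured: group 1 = 't'.

(0, 3)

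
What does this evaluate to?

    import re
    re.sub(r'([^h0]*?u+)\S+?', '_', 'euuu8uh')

'__'

A non-greedy quantifier consumes as few characters as it can — just enough that the remainder of the pattern still matches from where it stops; whatever follows it matches normally.
Every occurrence is swapped for '_'.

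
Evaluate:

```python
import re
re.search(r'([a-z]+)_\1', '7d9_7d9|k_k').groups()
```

('k',)

After group 1 captures some text, `\1` only succeeds where that same text appears again.
`search` walks the string left to right and returns the first match it finds.
The match spans [8:11] → 'k_k'.
Captured: group 1 = 'k'.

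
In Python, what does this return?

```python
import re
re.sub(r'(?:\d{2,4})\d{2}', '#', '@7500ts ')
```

This matches 2 to 4 of a digit (non-capturing group); then exactly 2 of a digit.
`sub` substitutes '#' at each match site.

'@#ts '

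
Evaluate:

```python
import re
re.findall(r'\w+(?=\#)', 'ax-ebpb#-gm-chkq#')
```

['ebpb', 'chkq']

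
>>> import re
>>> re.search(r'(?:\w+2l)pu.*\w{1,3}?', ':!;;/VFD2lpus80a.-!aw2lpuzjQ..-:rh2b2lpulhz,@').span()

The match spans [5:43] → 'VFD2lpus80a.-!aw2lpuzjQ..-:rh2b2lpulhz'.

(5, 43)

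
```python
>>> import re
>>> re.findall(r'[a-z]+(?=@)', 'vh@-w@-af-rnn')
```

The positive lookaround only admits positions where the adjacent text matches; those characters stay outside the span.
Since nothing is captured, `findall` lists the 2 matched substrings directly.

['vh', 'w']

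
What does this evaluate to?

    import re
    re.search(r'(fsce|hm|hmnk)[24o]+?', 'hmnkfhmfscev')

None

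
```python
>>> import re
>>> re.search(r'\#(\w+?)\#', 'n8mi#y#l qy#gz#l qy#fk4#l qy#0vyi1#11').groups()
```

('y',)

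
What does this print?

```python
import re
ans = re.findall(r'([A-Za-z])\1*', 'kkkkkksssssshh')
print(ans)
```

['k', 's', 'h']

The backreference `\1` re-matches whatever the first group consumed, character for character.
Matches: at [0:6] match 'kkkkkk', group 1 = 'k'; at [6:12] match 'ssssss', group 1 = 's'; at [12:14] match 'hh', group 1 = 'h'.
One capturing group, so `findall` returns just the captured substring from each match — 3 in all.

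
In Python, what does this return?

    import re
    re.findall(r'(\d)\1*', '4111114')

['4', '1', '4']

The backreference `\1` re-matches whatever the first group consumed, character for character.
Walking the string: at [0:1] match '4', group 1 = '4'; at [1:6] match '11111', group 1 = '1'; at [6:7] match '4', group 1 = '4'.
`findall` collects group 1 from each match (3 total).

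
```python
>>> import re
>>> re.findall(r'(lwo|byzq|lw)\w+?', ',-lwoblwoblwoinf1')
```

['lwo', 'lwo', 'lwo']

Alternation tries branches left to right and keeps the first one that lets the overall match succeed at that position.
Walking the string: at [2:6] match 'lwob', group 1 = 'lwo'; at [6:10] match 'lwob', group 1 = 'lwo'; at [10:14] match 'lwoi', group 1 = 'lwo'.
With a single group, `findall` returns only what that group captured — 3 items.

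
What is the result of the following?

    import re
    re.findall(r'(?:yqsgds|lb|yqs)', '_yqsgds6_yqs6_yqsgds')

`|` is ordered: at each position the engine commits to the first alternative that works.
Walking the string: at [1:7] → 'yqsgds'; at [9:12] → 'yqs'; at [14:20] → 'yqsgds'.
Since nothing is captured, `findall` lists the 3 matched substrings directly.

['yqsgds', 'yqs', 'yqsgds']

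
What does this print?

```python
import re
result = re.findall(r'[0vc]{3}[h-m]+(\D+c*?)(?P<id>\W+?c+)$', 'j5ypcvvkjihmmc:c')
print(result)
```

[('c', ':c')]

This matches exactly 3 of one of [0vc], then one or more of a character in [h-m]; then one or more of a non-digit, then zero or more of a literal 'c' (lazy) (captured); then one or more of a non-word character (lazy), then one or more of a literal 'c' (captured as 'id'); then anchored at the end.
Matches: at [4:16] match 'cvvkjihmmc:c', groups = ('c', ':c').
2 groups means the one result is a tuple of 2 captured strings — 1 here.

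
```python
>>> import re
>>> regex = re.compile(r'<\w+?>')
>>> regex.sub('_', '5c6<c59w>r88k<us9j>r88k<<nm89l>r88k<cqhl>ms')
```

`sub` substitutes '_' at each match site.

'5c6_r88k_r88k<_r88k_ms'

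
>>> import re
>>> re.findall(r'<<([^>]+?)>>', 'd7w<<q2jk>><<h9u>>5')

['q2jk', 'h9u']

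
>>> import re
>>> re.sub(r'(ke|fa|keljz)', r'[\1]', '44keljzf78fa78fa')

'44[ke]ljzf78[fa]78[fa]'

Branches in `(...|...)` are attempted left-to-right; the first branch that allows the whole pattern to succeed is taken.
The replacement refers to a captured group, so each match is rewritten using its own captured text.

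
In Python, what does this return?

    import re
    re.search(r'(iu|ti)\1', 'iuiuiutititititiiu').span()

`\1` has to match the exact text group 1 already captured.
The match spans [0:4] → 'iuiu'.

(0, 4)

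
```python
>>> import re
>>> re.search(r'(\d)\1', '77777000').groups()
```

('7',)

The backreference `\1` re-matches whatever the first group consumed, character for character.
Unlike `match`, `search` isn't anchored — it looks for the pattern anywhere in the string.
The match spans [0:2] → '77'.
Captured: group 1 = '7'.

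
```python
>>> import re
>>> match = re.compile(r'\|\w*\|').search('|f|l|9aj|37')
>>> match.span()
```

(0, 3)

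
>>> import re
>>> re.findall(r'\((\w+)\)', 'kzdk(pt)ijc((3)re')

Matches: at [4:8] match '(pt)', group 1 = 'pt'; at [12:15] match '(3)', group 1 = '3'.
Because there's exactly one group, `findall` drops the full match and keeps group 1 from each hit.

['pt', '3']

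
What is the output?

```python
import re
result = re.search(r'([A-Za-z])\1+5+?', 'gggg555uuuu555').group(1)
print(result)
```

g

`\1` is not a pattern — it's the concrete string captured by group 1, re-applied verbatim.
`re.search` scans for the first position where the pattern succeeds.
The match spans [0:5] → 'gggg5'.
Captured: group 1 = 'g'.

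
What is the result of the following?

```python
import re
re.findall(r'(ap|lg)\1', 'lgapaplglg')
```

`\1` has to match the exact text group 1 already captured.
Walking the string: at [2:6] match 'apap', group 1 = 'ap'; at [6:10] match 'lglg', group 1 = 'lg'.
`findall` collects group 1 from each match (2 total).

['ap', 'lg']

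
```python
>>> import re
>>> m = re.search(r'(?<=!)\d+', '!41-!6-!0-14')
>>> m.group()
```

The lookaround is zero-width — it requires the adjacent text to match without consuming it, so the asserted text isn't part of the match.
`re.search` scans for the first position where the pattern succeeds.
The match spans [1:3] → '41'.

'41'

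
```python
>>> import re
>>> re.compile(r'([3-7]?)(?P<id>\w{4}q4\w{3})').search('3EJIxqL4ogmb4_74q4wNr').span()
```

(12, 21)

This matches optionally a character in [3-7] (captured); then exactly 4 of a word character, then the literal 'q4', then exactly 3 of a word character (captured as 'id').
`search` walks the string left to right and returns the first match it finds.
The match spans [12:21] → '4_74q4wNr'.
Captured: group 1 = '', group 2 = '4_74q4wNr'.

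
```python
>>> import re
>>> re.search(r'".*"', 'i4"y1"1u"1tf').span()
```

The match spans [2:9] → '"y1"1u"'.

(2, 9)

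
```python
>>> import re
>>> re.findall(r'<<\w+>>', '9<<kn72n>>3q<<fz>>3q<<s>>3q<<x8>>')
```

['<<kn72n>>', '<<fz>>', '<<s>>', '<<x8>>']

Scanning left to right: at [1:10] → '<<kn72n>>'; at [12:18] → '<<fz>>'; at [20:25] → '<<s>>'; at [27:33] → '<<x8>>'.
`findall` yields the raw match text (4 of them) because the pattern has no groups.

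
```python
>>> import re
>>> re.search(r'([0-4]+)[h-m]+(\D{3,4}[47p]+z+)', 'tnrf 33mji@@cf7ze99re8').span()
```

(5, 16)

Pattern: one or more of a character in [0-4] (captured); then one or more of a character in [h-m]; then 3 to 4 of a non-digit, then one or more of one of [47p], then one or more of the literal 'z' (captured).
Unlike `match`, `search` isn't anchored — it looks for the pattern anywhere in the string.
The match spans [5:16] → '33mji@@cf7z'.
Captured: group 1 = '33', group 2 = '@@cf7z'.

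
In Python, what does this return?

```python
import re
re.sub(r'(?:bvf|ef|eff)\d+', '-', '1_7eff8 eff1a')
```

'1_7- -a'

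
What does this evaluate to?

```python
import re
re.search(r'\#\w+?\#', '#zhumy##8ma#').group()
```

'#zhumy#'

The match spans [0:7] → '#zhumy#'.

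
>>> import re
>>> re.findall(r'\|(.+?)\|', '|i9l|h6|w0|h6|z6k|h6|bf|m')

['i9l', 'w0', 'z6k', 'bf']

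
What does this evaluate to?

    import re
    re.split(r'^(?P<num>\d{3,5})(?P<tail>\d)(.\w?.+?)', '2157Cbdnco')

['', '215', '7', 'Cbd', 'nco']

Pattern: anchored at the start of the string; then 3 to 5 of a digit (captured as 'num'); then a digit (captured as 'tail'); then any character, then optionally a word character, then one or more of any character (lazy) (captured).
With the lazy modifier that quantifier settles for the fewest repetitions that let the rest of the pattern succeed (the atoms after it are unaffected and can still be greedy).
Matches to split on: at [0:7] → '2157Cbd'.
Because the pattern has a capturing group, `split` also inserts each captured text between the pieces.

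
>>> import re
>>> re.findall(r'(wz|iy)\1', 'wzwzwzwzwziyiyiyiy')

After group 1 captures some text, `\1` only succeeds where that same text appears again.
Because there's exactly one group, `findall` drops the full match and keeps group 1 from each hit.

['wz', 'wz', 'iy', 'iy']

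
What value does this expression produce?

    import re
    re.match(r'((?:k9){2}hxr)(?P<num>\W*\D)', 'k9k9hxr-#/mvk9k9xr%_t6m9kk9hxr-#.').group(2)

'-#/m'

This matches the literal 'k9' repeated 2 times, then the literal 'hxr' (captured); then zero or more of a non-word character, then a non-digit (captured as 'num').
`re.match` won't scan ahead — the pattern has to work from the very first character.
The match spans [0:11] → 'k9k9hxr-#/m'.
Captured: group 1 = 'k9k9hxr', group 2 = '-#/m'.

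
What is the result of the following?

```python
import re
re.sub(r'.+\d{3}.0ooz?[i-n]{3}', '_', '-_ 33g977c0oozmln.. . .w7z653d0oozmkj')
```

Each match is replaced by '_'.

'_'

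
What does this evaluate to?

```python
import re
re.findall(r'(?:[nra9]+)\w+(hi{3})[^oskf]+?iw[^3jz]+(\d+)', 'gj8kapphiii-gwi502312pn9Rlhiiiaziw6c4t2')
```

Pattern: one or more of one of [nra9] (non-capturing group); then one or more of a word character; then the literal 'h', then exactly 3 of the literal 'i' (captured); then one or more of any character except [oskf] (lazy), then the literal 'iw'; then one or more of any character except [3jz]; then one or more of a digit (captured).
Scanning left to right: at [4:39] match 'apphiii-gwi502312pn9Rlhiiiaziw6c4t2', groups = ('hiii', '2').
Multiple groups make `findall` return tuples — one 2-tuple for the one match.

[('hiii', '2')]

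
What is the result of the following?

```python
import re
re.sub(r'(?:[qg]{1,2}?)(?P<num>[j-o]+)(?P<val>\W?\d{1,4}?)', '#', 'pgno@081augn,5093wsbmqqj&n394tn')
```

'p#81au#093wsbmqqj&n394tn'

This matches 1 to 2 of one of [qg] (lazy) (non-capturing group); then one or more of a character in [j-o] (captured as 'num'); then optionally a non-word character, then 1 to 4 of a digit (lazy) (captured as 'val').
Matches: at [1:6] → 'gno@0'; at [10:14] → 'gn,5'.
Each match is replaced by '#'.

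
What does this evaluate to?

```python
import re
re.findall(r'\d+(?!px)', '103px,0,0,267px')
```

['10', '0', '0', '26']

A negative assertion filters positions out without eating any characters.
Walking the string: at [0:2] → '10'; at [6:7] → '0'; at [8:9] → '0'; at [10:12] → '26'.
No capturing groups, so `findall` returns the 4 full match strings.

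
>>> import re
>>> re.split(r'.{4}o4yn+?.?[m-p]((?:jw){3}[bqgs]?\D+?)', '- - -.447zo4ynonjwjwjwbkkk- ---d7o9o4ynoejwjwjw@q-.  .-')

['- - -.', 'jwjwjwbk', 'kk- ---d7o9o4ynoejwjwjw@q-.  .-']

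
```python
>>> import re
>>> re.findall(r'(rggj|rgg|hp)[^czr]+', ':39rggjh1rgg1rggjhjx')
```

Alternation isn't longest-match — the leftmost alternative that fits at this position is chosen.
With a single group, `findall` returns only what that group captured — 3 items.

['rggj', 'rgg', 'rggj']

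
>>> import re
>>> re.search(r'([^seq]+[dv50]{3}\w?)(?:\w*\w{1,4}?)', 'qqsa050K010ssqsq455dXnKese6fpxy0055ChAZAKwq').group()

'a050K010ssqsq455dXnKese6fpxy0055ChAZAKwq'

Pattern: one or more of any character except [seq], then exactly 3 of one of [dv50], then optionally a word character (captured); then zero or more of a word character, then 1 to 4 of a word character (lazy) (non-capturing group).
Unlike `match`, `search` isn't anchored — it looks for the pattern anywhere in the string.
The match spans [3:43] → 'a050K010ssqsq455dXnKese6fpxy0055ChAZAKwq'.
Captured: group 1 = 'a050K'.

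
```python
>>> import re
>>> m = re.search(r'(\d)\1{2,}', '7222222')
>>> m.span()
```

(1, 7)

The backreference `\1` re-matches whatever the first group consumed, character for character.
The match spans [1:7] → '222222'.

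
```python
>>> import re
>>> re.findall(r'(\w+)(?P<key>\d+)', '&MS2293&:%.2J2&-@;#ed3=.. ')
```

The pattern matches one or more of a word character (captured); then one or more of a digit (captured as 'key').
2 groups means each result is a tuple of 2 captured strings — 3 here.

[('MS229', '3'), ('2J', '2'), ('ed', '3')]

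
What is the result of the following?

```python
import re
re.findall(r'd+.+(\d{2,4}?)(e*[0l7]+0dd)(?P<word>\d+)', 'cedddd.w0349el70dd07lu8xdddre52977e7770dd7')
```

[('77', '70dd', '7')]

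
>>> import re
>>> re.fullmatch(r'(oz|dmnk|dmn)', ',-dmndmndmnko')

None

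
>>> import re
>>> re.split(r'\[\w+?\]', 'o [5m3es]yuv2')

['o ', 'yuv2']

Each match becomes a cut point; 2 segments remain.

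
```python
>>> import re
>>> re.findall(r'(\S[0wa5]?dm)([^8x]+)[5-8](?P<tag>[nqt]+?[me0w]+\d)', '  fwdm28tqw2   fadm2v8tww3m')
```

The pattern matches a non-whitespace character, then optionally one of [0wa5], then the literal 'dm' (captured); then one or more of any character except [8x] (captured); then a character in [5-8]; then one or more of one of [nqt] (lazy), then one or more of one of [me0w], then a digit (captured as 'tag').
Scanning left to right: at [2:12] match 'fwdm28tqw2', groups = ('fwdm', '2', 'tqw2'); at [15:26] match 'fadm2v8tww3', groups = ('fadm', '2v', 'tww3').
3 groups means each result is a tuple of 3 captured strings — 2 here.

[('fwdm', '2', 'tqw2'), ('fadm', '2v', 'tww3')]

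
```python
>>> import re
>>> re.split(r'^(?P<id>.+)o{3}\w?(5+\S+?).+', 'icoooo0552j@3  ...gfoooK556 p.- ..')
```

['', 'icoooo0552j@3  ...gf', '556', '']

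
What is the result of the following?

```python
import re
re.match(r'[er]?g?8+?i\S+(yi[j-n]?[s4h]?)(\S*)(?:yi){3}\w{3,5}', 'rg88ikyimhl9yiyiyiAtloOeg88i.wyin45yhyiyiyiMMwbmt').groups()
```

('yin4', '5yh')

The match spans [0:48] → 'rg88ikyimhl9yiyiyiAtloOeg88i.wyin45yhyiyiyiMMwbm'.
Captured: group 1 = 'yin4', group 2 = '5yh'.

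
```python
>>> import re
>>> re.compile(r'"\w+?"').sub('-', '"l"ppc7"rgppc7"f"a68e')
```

Matches: at [0:3] → '"l"'; at [7:15] → '"rgppc7"'.
`sub` substitutes '-' at each match site.

'-ppc7-f"a68e'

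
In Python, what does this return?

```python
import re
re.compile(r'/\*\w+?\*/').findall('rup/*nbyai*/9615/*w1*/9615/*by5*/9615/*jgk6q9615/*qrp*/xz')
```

['/*nbyai*/', '/*w1*/', '/*by5*/', '/*qrp*/']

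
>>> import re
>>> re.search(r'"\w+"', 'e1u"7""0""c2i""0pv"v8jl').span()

(3, 6)

`re.search` scans for the first position where the pattern succeeds.
The match spans [3:6] → '"7"'.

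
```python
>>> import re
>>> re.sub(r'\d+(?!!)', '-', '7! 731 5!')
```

'7! - 5!'

Because the assertion is negative and zero-width, positions next to the forbidden text are skipped.
Each match is replaced by '-'.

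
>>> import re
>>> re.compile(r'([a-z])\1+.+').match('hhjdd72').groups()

A backreference is literal: `\1` must see the identical characters the first group matched.
`match` is anchored at position 0; if the pattern doesn't fit there, it returns None.
The match spans [0:7] → 'hhjdd72'.
Captured: group 1 = 'h'.

('h',)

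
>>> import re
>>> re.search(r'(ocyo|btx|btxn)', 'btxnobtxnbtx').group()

'btx'

Alternation tries branches left to right and keeps the first one that lets the overall match succeed at that position.
The match spans [0:3] → 'btx'.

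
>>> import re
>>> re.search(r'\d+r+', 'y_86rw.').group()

'86r'

The match spans [2:5] → '86r'.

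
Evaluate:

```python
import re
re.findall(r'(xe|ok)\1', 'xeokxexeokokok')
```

After group 1 captures some text, `\1` only succeeds where that same text appears again.
With a single group, `findall` returns only what that group captured — 2 items.

['xe', 'ok']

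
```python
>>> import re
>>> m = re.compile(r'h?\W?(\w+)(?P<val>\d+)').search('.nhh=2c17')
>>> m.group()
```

Pattern: optionally a literal 'h', then optionally a non-word character; then one or more of a word character (captured); then one or more of a digit (captured as 'val').
The match spans [3:9] → 'h=2c17'.

'h=2c17'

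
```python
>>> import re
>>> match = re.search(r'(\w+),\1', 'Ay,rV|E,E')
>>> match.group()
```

'E,E'

`\1` has to match the exact text group 1 already captured.
The match spans [6:9] → 'E,E'.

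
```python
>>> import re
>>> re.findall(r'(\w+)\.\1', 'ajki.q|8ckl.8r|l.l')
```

['l']

A backreference is literal: `\1` must see the identical characters the first group matched.
`findall` collects group 1 from the one match (1 total).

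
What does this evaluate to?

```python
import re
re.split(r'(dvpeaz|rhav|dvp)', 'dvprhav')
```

Matches to split on: at [0:3] → 'dvp'; at [3:7] → 'rhav'.
Because the pattern has a capturing group, `split` also inserts each captured text between the pieces.

['', 'dvp', '', 'rhav', '']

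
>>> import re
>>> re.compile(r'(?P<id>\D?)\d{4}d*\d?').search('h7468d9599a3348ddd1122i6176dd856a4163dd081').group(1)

Pattern: optionally a non-digit (captured as 'id'); then exactly 4 of a digit, then zero or more of a literal 'd', then optionally a digit.
Unlike `match`, `search` isn't anchored — it looks for the pattern anywhere in the string.
The match spans [0:7] → 'h7468d9'.
Captured: group 1 = 'h'.

'h'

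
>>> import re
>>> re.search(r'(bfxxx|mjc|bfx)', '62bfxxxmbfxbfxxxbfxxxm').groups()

Alternation tries branches left to right and keeps the first one that lets the overall match succeed at that position.
`re.search` tries every starting position until one works.
The match spans [2:7] → 'bfxxx'.
Captured: group 1 = 'bfxxx'.

('bfxxx',)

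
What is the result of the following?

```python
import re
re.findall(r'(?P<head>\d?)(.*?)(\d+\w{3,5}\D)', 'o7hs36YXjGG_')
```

This matches optionally a digit (captured as 'head'); then zero or more of any character (lazy) (captured); then one or more of a digit, then 3 to 5 of a word character, then a non-digit (captured).
The `?` after the quantifier makes it lazy — it takes as little as possible before letting the rest of the pattern try.
Walking the string: at [0:8] match 'o7hs36YX', groups = ('', 'o', '7hs36YX').
Multiple groups make `findall` return tuples — one 3-tuple for the one match.

[('', 'o', '7hs36YX')]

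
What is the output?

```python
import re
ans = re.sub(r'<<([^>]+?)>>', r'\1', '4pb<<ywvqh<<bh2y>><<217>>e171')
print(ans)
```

4pbywvqh<<bh2y217e171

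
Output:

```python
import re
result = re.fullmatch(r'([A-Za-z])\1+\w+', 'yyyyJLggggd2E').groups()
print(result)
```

('y',)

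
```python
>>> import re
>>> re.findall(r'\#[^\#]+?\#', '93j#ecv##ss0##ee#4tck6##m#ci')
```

['#ecv#', '#ss0#', '#ee#', '#m#']

Matches: at [3:8] → '#ecv#'; at [8:13] → '#ss0#'; at [13:17] → '#ee#'; at [23:26] → '#m#'.
With no groups in the pattern, `findall` gives back each whole match — 4 here.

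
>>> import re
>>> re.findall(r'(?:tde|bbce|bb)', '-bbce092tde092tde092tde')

['bbce', 'tde', 'tde', 'tde']

Alternation isn't longest-match — the leftmost alternative that fits at this position is chosen.
Matches: at [1:5] → 'bbce'; at [8:11] → 'tde'; at [14:17] → 'tde'; at [20:23] → 'tde'.
`findall` yields the raw match text (4 of them) because the pattern has no groups.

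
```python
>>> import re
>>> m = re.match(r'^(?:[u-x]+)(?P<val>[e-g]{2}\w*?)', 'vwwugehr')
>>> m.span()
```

`match` is anchored at position 0; if the pattern doesn't fit there, it returns None.
The match spans [0:6] → 'vwwuge'.

(0, 6)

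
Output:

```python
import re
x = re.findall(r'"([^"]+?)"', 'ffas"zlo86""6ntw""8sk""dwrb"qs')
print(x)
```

`findall` collects group 1 from each match (4 total).

['zlo86', '6ntw', '8sk', 'dwrb']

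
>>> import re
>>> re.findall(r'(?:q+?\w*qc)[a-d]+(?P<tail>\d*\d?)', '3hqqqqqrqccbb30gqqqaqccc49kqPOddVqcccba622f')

['622']

The pattern matches one or more of the literal 'q' (lazy), then zero or more of a word character, then the literal 'qc' (non-capturing group); then one or more of a character in [a-d]; then zero or more of a digit, then optionally a digit (captured as 'tail').
Scanning left to right: at [2:42] match 'qqqqqrqccbb30gqqqaqccc49kqPOddVqcccba622', group 1 = '622'.
One capturing group, so `findall` returns just the captured substring from the one match — 1 in all.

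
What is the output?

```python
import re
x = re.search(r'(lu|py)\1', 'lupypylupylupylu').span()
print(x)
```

`\1` is not a pattern — it's the concrete string captured by group 1, re-applied verbatim.
The match spans [2:6] → 'pypy'.

(2, 6)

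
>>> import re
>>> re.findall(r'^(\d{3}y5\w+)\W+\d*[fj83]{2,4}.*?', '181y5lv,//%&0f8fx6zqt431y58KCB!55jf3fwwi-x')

This matches anchored at the start of the string; then exactly 3 of a digit, then the literal 'y5', then one or more of a word character (captured); then one or more of a non-word character; then zero or more of a digit, then 2 to 4 of one of [fj83], then zero or more of any character (lazy).
Matches: at [0:16] match '181y5lv,//%&0f8f', group 1 = '181y5lv'.
`findall` collects group 1 from the one match (1 total).

['181y5lv']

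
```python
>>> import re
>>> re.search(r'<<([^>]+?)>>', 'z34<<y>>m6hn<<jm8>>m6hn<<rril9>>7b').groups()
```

`search` walks the string left to right and returns the first match it finds.
The match spans [3:8] → '<<y>>'.
Captured: group 1 = 'y'.

('y',)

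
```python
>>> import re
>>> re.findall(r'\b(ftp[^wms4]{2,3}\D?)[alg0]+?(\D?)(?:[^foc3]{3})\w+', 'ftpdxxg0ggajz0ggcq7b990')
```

[('ftpdxxg', 'g')]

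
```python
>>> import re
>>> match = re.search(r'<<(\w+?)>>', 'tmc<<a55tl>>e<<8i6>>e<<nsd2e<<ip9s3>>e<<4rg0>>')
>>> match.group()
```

The match spans [3:12] → '<<a55tl>>'.

'<<a55tl>>'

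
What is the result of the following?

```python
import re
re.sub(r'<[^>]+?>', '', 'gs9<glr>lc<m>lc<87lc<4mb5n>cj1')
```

'gs9lclccj1'

Every occurrence is swapped for ''.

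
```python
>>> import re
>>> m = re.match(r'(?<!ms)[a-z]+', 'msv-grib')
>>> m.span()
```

(0, 3)

The negative lookahead/lookbehind blocks any match where the forbidden context is present.
`match` is anchored at position 0; if the pattern doesn't fit there, it returns None.
The match spans [0:3] → 'msv'.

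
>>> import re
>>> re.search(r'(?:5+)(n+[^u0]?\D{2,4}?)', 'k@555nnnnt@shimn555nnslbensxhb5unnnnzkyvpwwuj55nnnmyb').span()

(2, 12)

The pattern matches one or more of a literal '5' (non-capturing group); then one or more of the literal 'n', then optionally any character except [u0], then 2 to 4 of a non-digit (lazy) (captured).
The match spans [2:12] → '555nnnnt@s'.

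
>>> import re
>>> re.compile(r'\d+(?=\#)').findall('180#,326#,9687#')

['180', '326', '9687']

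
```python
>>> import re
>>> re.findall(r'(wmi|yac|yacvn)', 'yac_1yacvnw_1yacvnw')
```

['yac', 'yac', 'yac']

The regex engine tests alternatives in the order written; an earlier branch that matches wins even if a later one would match more.
Walking the string: at [0:3] match 'yac', group 1 = 'yac'; at [5:8] match 'yac', group 1 = 'yac'; at [13:16] match 'yac', group 1 = 'yac'.
With a single group, `findall` returns only what that group captured — 3 items.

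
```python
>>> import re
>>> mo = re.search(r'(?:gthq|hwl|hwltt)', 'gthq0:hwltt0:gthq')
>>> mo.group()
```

`search` walks the string left to right and returns the first match it finds.
The match spans [0:4] → 'gthq'.

'gthq'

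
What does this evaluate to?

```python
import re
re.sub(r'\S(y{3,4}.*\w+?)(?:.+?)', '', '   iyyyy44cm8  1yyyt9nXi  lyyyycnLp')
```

'   '

The pattern matches a non-whitespace character; then 3 to 4 of the literal 'y', then zero or more of any character, then one or more of a word character (lazy) (captured); then one or more of any character (lazy) (non-capturing group).
Matches: at [3:35] → 'iyyyy44cm8  1yyyt9nXi  lyyyycnLp'.
Every occurrence is swapped for ''.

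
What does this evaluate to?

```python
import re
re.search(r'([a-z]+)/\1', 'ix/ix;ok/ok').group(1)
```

'ix'

`\1` is not a pattern — it's the concrete string captured by group 1, re-applied verbatim.
Unlike `match`, `search` isn't anchored — it looks for the pattern anywhere in the string.
The match spans [0:5] → 'ix/ix'.
Captured: group 1 = 'ix'.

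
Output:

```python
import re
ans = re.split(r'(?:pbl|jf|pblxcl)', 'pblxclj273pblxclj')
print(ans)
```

Alternation tries branches left to right and keeps the first one that lets the overall match succeed at that position.
Each match becomes a cut point; 3 segments remain.

['', 'xclj273', 'xclj']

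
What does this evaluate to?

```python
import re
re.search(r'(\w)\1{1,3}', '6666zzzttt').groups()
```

The match spans [0:4] → '6666'.
Captured: group 1 = '6'.

('6',)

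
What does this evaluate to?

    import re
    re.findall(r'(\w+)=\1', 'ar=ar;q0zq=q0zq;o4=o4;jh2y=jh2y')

A backreference is literal: `\1` must see the identical characters the first group matched.
Because there's exactly one group, `findall` drops the full match and keeps group 1 from each hit.

['ar', 'q0zq', 'o4', 'jh2y']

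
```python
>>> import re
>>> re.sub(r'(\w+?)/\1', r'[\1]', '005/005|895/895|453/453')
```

A backreference is literal: `\1` must see the identical characters the first group matched.
Matches: at [0:7] → '005/005'; at [8:15] → '895/895'; at [16:23] → '453/453'.
Each match is replaced using the text its own group 1 captured.

'[005]|[895]|[453]'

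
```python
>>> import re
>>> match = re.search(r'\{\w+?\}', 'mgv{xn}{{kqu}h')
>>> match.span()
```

`re.search` scans for the first position where the pattern succeeds.
The match spans [3:7] → '{xn}'.

(3, 7)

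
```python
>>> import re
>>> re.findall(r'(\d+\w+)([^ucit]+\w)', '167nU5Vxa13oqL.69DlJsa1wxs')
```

[('167nU5Vxa13oqL', '.69DlJsa1wxs')]

Pattern: one or more of a digit, then one or more of a word character (captured); then one or more of any character except [ucit], then a word character (captured).
With 2 capturing groups, `findall` returns a 2-tuple per match.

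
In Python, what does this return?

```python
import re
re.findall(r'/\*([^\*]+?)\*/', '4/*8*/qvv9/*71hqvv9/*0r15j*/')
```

Walking the string: at [1:6] match '/*8*/', group 1 = '8'; at [19:28] match '/*0r15j*/', group 1 = '0r15j'.
One capturing group, so `findall` returns just the captured substring from each match — 2 in all.

['8', '0r15j']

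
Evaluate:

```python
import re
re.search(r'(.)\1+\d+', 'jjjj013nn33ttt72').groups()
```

('j',)

A backreference is literal: `\1` must see the identical characters the first group matched.
`re.search` scans for the first position where the pattern succeeds.
The match spans [0:7] → 'jjjj013'.
Captured: group 1 = 'j'.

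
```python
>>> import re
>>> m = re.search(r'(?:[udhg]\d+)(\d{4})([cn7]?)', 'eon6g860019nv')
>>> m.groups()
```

('0019', 'n')

This matches one of [udhg], then one or more of a digit (non-capturing group); then exactly 4 of a digit (captured); then optionally one of [cn7] (captured).
`re.search` scans for the first position where the pattern succeeds.
The match spans [4:12] → 'g860019n'.
Captured: group 1 = '0019', group 2 = 'n'.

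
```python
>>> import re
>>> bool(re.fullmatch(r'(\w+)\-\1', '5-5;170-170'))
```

False

`re.fullmatch` requires the pattern to consume the entire string.
Here there's no way to consume every character, so the call returns None, and `bool(None)` is False.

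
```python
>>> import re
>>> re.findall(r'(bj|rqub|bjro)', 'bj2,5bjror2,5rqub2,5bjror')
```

Alternation tries branches left to right and keeps the first one that lets the overall match succeed at that position.
Because there's exactly one group, `findall` drops the full match and keeps group 1 from each hit.

['bj', 'bj', 'rqub', 'bj']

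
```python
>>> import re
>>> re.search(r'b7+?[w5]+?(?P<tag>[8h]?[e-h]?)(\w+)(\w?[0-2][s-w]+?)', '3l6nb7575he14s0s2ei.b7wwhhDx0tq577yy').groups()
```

('', '75he14s', '0s')

The pattern matches the literal 'b', then one or more of the literal '7' (lazy); then one or more of one of [w5] (lazy); then optionally one of [8h], then optionally a character in [e-h] (captured as 'tag'); then one or more of a word character (captured); then optionally a word character, then a character in [0-2], then one or more of a character in [s-w] (lazy) (captured).
Unlike `match`, `search` isn't anchored — it looks for the pattern anywhere in the string.
The match spans [4:16] → 'b7575he14s0s'.
Captured: group 1 = '', group 2 = '75he14s', group 3 = '0s'.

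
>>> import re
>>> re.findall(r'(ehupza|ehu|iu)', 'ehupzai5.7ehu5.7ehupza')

The regex engine tests alternatives in the order written; an earlier branch that matches wins even if a later one would match more.
Walking the string: at [0:6] match 'ehupza', group 1 = 'ehupza'; at [10:13] match 'ehu', group 1 = 'ehu'; at [16:22] match 'ehupza', group 1 = 'ehupza'.
One capturing group, so `findall` returns just the captured substring from each match — 3 in all.

['ehupza', 'ehu', 'ehupza']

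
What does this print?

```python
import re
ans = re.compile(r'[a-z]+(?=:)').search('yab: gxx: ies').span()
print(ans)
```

The positive lookaround only admits positions where the adjacent text matches; those characters stay outside the span.
The match spans [0:3] → 'yab'.

(0, 3)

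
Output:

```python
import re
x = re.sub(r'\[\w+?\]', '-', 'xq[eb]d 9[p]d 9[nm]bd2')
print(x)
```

xq-d 9-d 9-bd2

Matches: at [2:6] → '[eb]'; at [9:12] → '[p]'; at [15:19] → '[nm]'.
`sub` substitutes '-' at each match site.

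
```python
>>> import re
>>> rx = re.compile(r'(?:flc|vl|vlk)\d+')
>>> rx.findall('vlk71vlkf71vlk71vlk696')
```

['vlk71', 'vlk71', 'vlk696']

Scanning left to right: at [0:5] → 'vlk71'; at [11:16] → 'vlk71'; at [16:22] → 'vlk696'.
`findall` yields the raw match text (3 of them) because the pattern has no groups.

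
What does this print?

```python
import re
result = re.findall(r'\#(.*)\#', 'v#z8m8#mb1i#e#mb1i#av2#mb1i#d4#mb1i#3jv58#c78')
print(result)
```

Walking the string: at [1:42] match '#z8m8#mb1i#e#mb1i#av2#mb1i#d4#mb1i#3jv58#', group 1 = 'z8m8#mb1i#e#mb1i#av2#mb1i#d4#mb1i#3jv58'.
With a single group, `findall` returns only what that group captured — 1 item.

['z8m8#mb1i#e#mb1i#av2#mb1i#d4#mb1i#3jv58']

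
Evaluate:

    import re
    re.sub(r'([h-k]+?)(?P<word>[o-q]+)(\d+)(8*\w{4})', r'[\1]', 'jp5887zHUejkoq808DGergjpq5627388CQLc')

Pattern: one or more of a character in [h-k] (lazy) (captured); then one or more of a character in [o-q] (captured as 'word'); then one or more of a digit (captured); then zero or more of the literal '8', then exactly 4 of a word character (captured).
Matches: at [0:10] → 'jp5887zHUe'; at [10:21] → 'jkoq808DGer'; at [22:36] → 'jpq5627388CQLc'.
Each match is replaced using the text its own group 1 captured.

'[j][jk]g[j]'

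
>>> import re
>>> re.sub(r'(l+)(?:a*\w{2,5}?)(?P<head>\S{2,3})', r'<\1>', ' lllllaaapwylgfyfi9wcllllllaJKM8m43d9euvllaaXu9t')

The pattern matches one or more of a literal 'l' (captured); then zero or more of the literal 'a', then 2 to 5 of a word character (lazy) (non-capturing group); then 2 to 3 of a non-whitespace character (captured as 'head').
The `?` after the quantifier makes it lazy — it takes as little as possible before letting the rest of the pattern try.
Matches: at [1:14] → 'lllllaaapwylg'; at [21:33] → 'llllllaJKM8m'; at [40:48] → 'llaaXu9t'.
`\1` in the replacement pulls in group 1's text for each match.

' <lllll>fyfi9wc<llllll>43d9euv<ll>'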